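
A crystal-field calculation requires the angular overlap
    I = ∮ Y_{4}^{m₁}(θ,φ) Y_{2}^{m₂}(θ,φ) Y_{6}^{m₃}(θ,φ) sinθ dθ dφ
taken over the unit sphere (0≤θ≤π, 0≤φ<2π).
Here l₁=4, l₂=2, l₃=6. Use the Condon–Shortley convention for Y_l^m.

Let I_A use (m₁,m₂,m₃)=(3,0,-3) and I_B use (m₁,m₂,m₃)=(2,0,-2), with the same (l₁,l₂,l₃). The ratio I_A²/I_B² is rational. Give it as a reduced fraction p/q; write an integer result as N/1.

Shared (l₁,l₂,l₃)=(4,2,6): N and (l;000)² cancel in I_A²/I_B².
A: Δ = 0!·8!·4!/13! = 1/6435; Racah Σ t=0..0: t=0:+1/20160 = 1/20160; ⇒ 3j(4 2 6; 3 0 -3)² = 12/715, sgn -1
B: Δ = 0!·8!·4!/13! = 1/6435; Racah Σ t=0..0: t=0:+1/5760 = 1/5760; ⇒ 3j(4 2 6; 2 0 -2)² = 56/2145, sgn +1
I_A²/I_B² = (12/715)/(56/2145) = 9/14

9/14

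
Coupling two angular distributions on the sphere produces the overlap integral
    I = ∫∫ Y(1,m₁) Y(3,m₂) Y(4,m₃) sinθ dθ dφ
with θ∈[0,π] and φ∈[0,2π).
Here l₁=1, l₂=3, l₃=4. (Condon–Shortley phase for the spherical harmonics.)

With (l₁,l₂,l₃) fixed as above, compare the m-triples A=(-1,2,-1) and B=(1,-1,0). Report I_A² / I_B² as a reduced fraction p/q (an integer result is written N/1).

Same 1,3,4: normalisation and zero-m 3j drop out of the ratio.
A: Δ: 0! 2! 6! / 9! → 1/252; sum: t=0:+1/240 = 1/240; 3j²(1 3 4; -1 2 -1) = Δ·Π!·Σ² = 1/84  (sign -1)
B: Δ: 0! 2! 6! / 9! → 1/252; sum: t=0:+1/96 = 1/96; 3j²(1 3 4; 1 -1 0) = Δ·Π!·Σ² = 1/42  (sign +1)
I_A²/I_B² = (1/84)/(1/42) = 1/2

1/2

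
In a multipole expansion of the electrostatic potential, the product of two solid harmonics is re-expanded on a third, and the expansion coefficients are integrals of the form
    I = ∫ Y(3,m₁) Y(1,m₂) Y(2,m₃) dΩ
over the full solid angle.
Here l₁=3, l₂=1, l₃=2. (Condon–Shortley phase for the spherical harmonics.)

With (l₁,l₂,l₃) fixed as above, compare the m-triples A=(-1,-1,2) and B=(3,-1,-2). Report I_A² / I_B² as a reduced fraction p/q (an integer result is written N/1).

1/15

Same 3,1,2: normalisation and zero-m 3j drop out of the ratio.
A: Δ: 2! 4! 0! / 7! → 1/105; sum: t=0:+1/48 = 1/48; 3j²(3 1 2; -1 -1 2) = Δ·Π!·Σ² = 1/105  (sign +1)
B: Δ: 2! 4! 0! / 7! → 1/105; sum: t=0:+1/48 = 1/48; 3j²(3 1 2; 3 -1 -2) = Δ·Π!·Σ² = 1/7  (sign +1)
I_A²/I_B² = (1/105)/(1/7) = 1/15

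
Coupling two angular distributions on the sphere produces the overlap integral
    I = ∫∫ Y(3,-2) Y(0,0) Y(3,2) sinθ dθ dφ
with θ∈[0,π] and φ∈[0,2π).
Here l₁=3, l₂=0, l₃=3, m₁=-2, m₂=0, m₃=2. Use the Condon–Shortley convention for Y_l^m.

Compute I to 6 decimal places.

Rules hold: Σm=0, L=6 even, 3≤3≤3.
N = 7·1·7 = 49
Δ = 0!·6!·0!/7! = 1/7
Racah Σ t=0..0: t=0:+1/36 = 1/36
⇒ 3j(3 0 3; 0 0 0)² = 1/7, sgn -1
Racah Σ t=0..0: t=0:+1/120 = 1/120
⇒ 3j(3 0 3; -2 0 2)² = 1/7, sgn -1
4πI² = N·(3j₀)²·(3jₘ)² = 1/1
I = +1·√(1/4π) = 0.28209479

0.282095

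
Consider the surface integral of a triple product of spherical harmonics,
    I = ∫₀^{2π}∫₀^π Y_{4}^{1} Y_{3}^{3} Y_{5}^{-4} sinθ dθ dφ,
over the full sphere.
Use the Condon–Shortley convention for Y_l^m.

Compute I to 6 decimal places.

-0.186208

Rules hold: Σm=0, L=12 even, 1≤5≤7.
N = 9·7·11 = 693
Δ = 2!·6!·4!/13! = 1/180180
Racah Σ t=0..2: t=0:+1/576 t=1:−1/144 t=2:+1/576 = -1/288
⇒ 3j(4 3 5; 0 0 0)² = 20/1001, sgn +1
Racah Σ t=2..2: t=2:+1/5760 = 1/5760
⇒ 3j(4 3 5; 1 3 -4)² = 9/286, sgn -1
4πI² = N·(3j₀)²·(3jₘ)² = 810/1859
I = -1·√(0.435718/4π) = -0.18620781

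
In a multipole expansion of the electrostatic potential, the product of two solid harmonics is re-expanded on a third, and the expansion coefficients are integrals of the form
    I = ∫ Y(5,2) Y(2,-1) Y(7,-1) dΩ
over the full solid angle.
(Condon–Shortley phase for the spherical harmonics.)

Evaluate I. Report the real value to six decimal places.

-0.143343

m-sum 0 ✓  L=14 even ✓  3≤7≤7 ✓
Π(2lᵢ+1) = 11×5×15 = 825
triangle coeff Δ(5,2,7) = 1/15015
Σ_t [0,0]: t=0:+1/57600 = 1/57600
(3j)²=21/715 [(5 2 7; 0 0 0)], sign=-1
Σ_t [0,0]: t=0:+1/181440 = 1/181440
(3j)²=32/3003 [(5 2 7; 2 -1 -1)], sign=+1
⇒ 4πI² = 480/1859
I = (-1)√(480/1859/(4π)) = -0.14334284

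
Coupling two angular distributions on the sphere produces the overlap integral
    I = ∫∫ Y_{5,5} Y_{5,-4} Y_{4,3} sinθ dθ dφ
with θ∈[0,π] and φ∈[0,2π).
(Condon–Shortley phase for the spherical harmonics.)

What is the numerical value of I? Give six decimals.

m-sum = 5 − 4 + 3 = 4 ≠ 0 ⇒ I = 0

0.000000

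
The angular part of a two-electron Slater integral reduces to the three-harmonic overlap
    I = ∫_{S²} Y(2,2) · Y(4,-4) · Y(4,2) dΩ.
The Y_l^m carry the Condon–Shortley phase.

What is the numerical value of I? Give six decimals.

Checks pass: Σm=0; 10 even; l₃=4∈[2,6].
(2·2+1)(2·4+1)(2·4+1) = 405
Δ: 2! 2! 6! / 11! → 1/13860
sum: t=0:+1/192 t=1:−1/36 t=2:+1/192 = -5/288
3j²(2 4 4; 0 0 0) = Δ·Π!·Σ² = 20/693  (sign -1)
sum: t=0:+1/2880 = 1/2880
3j²(2 4 4; 2 -4 2) = Δ·Π!·Σ² = 2/165  (sign +1)
combine: 4πI² = 405·20/693·2/165 = 120/847
take √, sign -1: I = -0.10618031

-0.106180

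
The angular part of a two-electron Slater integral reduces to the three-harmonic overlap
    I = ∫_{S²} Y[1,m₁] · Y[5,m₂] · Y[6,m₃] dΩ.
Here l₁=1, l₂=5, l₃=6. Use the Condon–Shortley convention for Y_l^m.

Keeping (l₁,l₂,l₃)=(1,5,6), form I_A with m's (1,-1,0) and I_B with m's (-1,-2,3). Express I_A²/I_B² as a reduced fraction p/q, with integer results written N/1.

Same 1,5,6: normalisation and zero-m 3j drop out of the ratio.
A: Δ: 0! 2! 10! / 13! → 1/858; sum: t=0:+1/34560 = 1/34560; 3j²(1 5 6; 1 -1 0) = Δ·Π!·Σ² = 5/286  (sign +1)
B: Δ: 0! 2! 10! / 13! → 1/858; sum: t=0:+1/60480 = 1/60480; 3j²(1 5 6; -1 -2 3) = Δ·Π!·Σ² = 6/143  (sign -1)
I_A²/I_B² = (5/286)/(6/143) = 5/12

5/12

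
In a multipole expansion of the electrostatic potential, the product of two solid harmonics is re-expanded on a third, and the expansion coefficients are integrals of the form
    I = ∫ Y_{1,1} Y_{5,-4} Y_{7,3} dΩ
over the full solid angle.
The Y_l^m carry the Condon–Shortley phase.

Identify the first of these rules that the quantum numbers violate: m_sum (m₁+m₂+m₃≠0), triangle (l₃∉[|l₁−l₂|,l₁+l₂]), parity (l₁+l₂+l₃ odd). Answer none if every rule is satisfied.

Σmᵢ = 0  ✓
l₃∈[|l₁−l₂|,l₁+l₂]=[4,6], have l₃=7  ✗
Σlᵢ = 13 ⇒ odd

triangle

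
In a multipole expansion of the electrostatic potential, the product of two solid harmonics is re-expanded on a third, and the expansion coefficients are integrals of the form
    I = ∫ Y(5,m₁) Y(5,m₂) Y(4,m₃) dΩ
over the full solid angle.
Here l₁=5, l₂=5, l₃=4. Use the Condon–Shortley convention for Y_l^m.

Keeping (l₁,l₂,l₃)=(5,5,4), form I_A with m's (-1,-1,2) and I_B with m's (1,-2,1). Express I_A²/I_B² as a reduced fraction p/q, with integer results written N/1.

Shared (l₁,l₂,l₃)=(5,5,4): N and (l;000)² cancel in I_A²/I_B².
A: Δ = 6!·4!·4!/15! = 1/3153150; Racah Σ t=2..4: t=2:+1/4608 t=3:−1/1296 t=4:+1/4608 = -7/20736; ⇒ 3j(5 5 4; -1 -1 2)² = 20/1287, sgn -1
B: Δ = 6!·4!·4!/15! = 1/3153150; Racah Σ t=0..3: t=0:+1/103680 t=1:−1/2880 t=2:+1/1152 t=3:−1/5184 = 7/20736; ⇒ 3j(5 5 4; 1 -2 1)² = 35/2574, sgn -1
I_A²/I_B² = (20/1287)/(35/2574) = 8/7

8/7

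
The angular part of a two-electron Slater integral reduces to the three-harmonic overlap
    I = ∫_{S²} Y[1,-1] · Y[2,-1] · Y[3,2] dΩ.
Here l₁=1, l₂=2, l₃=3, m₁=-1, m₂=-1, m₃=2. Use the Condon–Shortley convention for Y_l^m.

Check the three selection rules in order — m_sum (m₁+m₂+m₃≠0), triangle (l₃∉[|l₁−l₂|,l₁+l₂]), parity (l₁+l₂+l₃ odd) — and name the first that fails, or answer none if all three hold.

none

m₁+m₂+m₃ = -1 − 1 + 2 = 0  ✓
triangle: |1−2|=1 ≤ l₃=3 ≤ 1+2=3  ✓
parity: l₁+l₂+l₃ = 6 is even  ✓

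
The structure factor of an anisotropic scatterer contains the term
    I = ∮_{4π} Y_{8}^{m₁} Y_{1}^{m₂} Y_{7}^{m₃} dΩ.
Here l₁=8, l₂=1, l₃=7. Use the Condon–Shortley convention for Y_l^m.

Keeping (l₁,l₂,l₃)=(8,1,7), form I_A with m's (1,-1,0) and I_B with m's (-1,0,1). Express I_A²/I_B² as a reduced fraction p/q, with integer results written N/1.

Shared (l₁,l₂,l₃)=(8,1,7): N and (l;000)² cancel in I_A²/I_B².
A: Δ = 2!·14!·0!/17! = 1/2040; Racah Σ t=0..0: t=0:+1/50803200 = 1/50803200; ⇒ 3j(8 1 7; 1 -1 0)² = 3/170, sgn -1
B: Δ = 2!·14!·0!/17! = 1/2040; Racah Σ t=1..1: t=1:−1/29030400 = -1/29030400; ⇒ 3j(8 1 7; -1 0 1)² = 21/680, sgn -1
I_A²/I_B² = (3/170)/(21/680) = 4/7

4/7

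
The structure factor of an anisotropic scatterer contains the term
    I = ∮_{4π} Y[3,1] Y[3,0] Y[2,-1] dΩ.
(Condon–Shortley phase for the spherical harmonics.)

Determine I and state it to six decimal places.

m-sum 0 ✓  L=8 even ✓  0≤2≤6 ✓
Π(2lᵢ+1) = 7×7×5 = 245
triangle coeff Δ(3,3,2) = 1/3780
Σ_t [1,3]: t=1:−1/24 t=2:+1/4 t=3:−1/24 = 1/6
(3j)²=4/105 [(3 3 2; 0 0 0)], sign=+1
Σ_t [1,2]: t=1:−1/12 t=2:+1/8 = 1/24
(3j)²=1/210 [(3 3 2; 1 0 -1)], sign=-1
⇒ 4πI² = 2/45
I = (-1)√(2/45/(4π)) = -0.05947080

-0.059471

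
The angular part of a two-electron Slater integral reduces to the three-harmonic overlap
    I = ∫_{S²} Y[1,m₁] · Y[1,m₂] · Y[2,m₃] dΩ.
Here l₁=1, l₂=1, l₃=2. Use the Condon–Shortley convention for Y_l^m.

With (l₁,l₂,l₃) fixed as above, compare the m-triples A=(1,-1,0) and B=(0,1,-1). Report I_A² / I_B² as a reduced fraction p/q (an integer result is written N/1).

1/3

Same 1,1,2: normalisation and zero-m 3j drop out of the ratio.
A: Δ: 0! 2! 2! / 5! → 1/30; sum: t=0:+1/4 = 1/4; 3j²(1 1 2; 1 -1 0) = Δ·Π!·Σ² = 1/30  (sign +1)
B: Δ: 0! 2! 2! / 5! → 1/30; sum: t=0:+1/2 = 1/2; 3j²(1 1 2; 0 1 -1) = Δ·Π!·Σ² = 1/10  (sign -1)
I_A²/I_B² = (1/30)/(1/10) = 1/3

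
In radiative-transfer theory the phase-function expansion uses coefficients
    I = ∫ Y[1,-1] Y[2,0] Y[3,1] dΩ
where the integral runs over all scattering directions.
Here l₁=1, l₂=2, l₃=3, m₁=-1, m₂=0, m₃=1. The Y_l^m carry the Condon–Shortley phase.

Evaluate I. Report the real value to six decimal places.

Checks pass: Σm=0; 6 even; l₃=3∈[1,3].
(2·1+1)(2·2+1)(2·3+1) = 105
Δ: 0! 2! 4! / 7! → 1/105
sum: t=0:+1/4 = 1/4
3j²(1 2 3; 0 0 0) = Δ·Π!·Σ² = 3/35  (sign -1)
sum: t=0:+1/8 = 1/8
3j²(1 2 3; -1 0 1) = Δ·Π!·Σ² = 2/35  (sign +1)
combine: 4πI² = 105·3/35·2/35 = 18/35
take √, sign -1: I = -0.20230066

-0.202301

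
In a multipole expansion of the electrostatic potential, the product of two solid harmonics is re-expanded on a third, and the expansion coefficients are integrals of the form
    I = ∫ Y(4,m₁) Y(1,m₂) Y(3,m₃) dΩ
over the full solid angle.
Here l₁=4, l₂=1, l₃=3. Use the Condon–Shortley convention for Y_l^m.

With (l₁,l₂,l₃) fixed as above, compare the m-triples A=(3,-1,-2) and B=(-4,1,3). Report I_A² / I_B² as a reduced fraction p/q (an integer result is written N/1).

3/4

l's match ⇒ only the (l;m) 3-j factors differ between A and B.
A: triangle coeff Δ(4,1,3) = 1/252; Σ_t [0,0]: t=0:+1/240 = 1/240; (3j)²=1/12 [(4 1 3; 3 -1 -2)], sign=-1
B: triangle coeff Δ(4,1,3) = 1/252; Σ_t [2,2]: t=2:+1/1440 = 1/1440; (3j)²=1/9 [(4 1 3; -4 1 3)], sign=+1
I_A²/I_B² = (1/12)/(1/9) = 3/4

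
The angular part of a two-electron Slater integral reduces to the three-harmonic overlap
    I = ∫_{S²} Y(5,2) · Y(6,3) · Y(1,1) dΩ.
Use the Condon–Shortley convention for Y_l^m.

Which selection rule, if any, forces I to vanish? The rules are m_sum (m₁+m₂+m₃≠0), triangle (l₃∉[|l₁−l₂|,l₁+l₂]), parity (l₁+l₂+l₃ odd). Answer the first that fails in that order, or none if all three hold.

m_sum

m₁+m₂+m₃ = 2 + 3 + 1 = 6  ✗
triangle: |5−6|=1 ≤ l₃=1 ≤ 5+6=11
parity: l₁+l₂+l₃ = 12 is even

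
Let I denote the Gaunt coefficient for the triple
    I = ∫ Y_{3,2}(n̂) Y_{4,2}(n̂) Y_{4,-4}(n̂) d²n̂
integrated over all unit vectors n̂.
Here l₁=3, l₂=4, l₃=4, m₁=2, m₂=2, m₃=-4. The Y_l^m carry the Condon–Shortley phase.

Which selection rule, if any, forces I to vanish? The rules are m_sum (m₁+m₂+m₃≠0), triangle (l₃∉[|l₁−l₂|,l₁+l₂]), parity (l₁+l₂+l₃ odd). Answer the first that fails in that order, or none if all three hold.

parity

azimuthal sum: 2 + 2 − 4 = 0  ✓
1 ≤ 4 ≤ 7 (triangle on l)  ✓
L = 3 + 4 + 4 = 11 (odd)  ✗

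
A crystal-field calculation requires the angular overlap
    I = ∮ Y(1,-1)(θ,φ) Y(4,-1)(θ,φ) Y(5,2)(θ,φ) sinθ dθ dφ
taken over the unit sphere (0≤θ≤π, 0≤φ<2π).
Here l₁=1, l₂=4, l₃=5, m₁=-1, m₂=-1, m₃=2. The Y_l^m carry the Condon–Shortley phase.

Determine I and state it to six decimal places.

0.225034

m-sum 0 ✓  L=10 even ✓  3≤5≤5 ✓
Π(2lᵢ+1) = 3×9×11 = 297
triangle coeff Δ(1,4,5) = 1/495
Σ_t [0,0]: t=0:+1/576 = 1/576
(3j)²=5/99 [(1 4 5; 0 0 0)], sign=-1
Σ_t [0,0]: t=0:+1/1440 = 1/1440
(3j)²=7/165 [(1 4 5; -1 -1 2)], sign=-1
⇒ 4πI² = 7/11
I = (+1)√(7/11/(4π)) = 0.22503380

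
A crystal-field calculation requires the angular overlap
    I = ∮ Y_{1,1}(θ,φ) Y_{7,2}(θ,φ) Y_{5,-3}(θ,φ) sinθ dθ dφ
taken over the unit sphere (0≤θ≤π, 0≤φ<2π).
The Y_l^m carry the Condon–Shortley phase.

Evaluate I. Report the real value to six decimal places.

0.000000

|1−7|≤5≤1+7 violated ⇒ I = 0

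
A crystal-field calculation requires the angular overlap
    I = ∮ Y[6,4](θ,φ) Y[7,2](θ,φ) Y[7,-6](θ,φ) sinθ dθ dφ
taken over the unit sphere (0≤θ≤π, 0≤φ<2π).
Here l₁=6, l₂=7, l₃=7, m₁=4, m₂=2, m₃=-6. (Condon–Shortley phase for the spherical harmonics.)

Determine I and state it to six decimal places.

m-sum 0 ✓  L=20 even ✓  1≤7≤13 ✓
Π(2lᵢ+1) = 13×15×15 = 2925
triangle coeff Δ(6,7,7) = 1/2444321880
Σ_t [0,6]: t=0:+1/2612736000 t=1:−1/20736000 t=2:+1/1658880 t=3:−1/746496 t=4:+1/1658880 t=5:−1/20736000 t=6:+1/2612736000 = -1/4354560
(3j)²=1000/138567 [(6 7 7; 0 0 0)], sign=+1
Σ_t [1,2]: t=1:−1/580608000 t=2:+1/174182400 = 1/248832000
(3j)²=21/1615 [(6 7 7; 4 2 -6)], sign=-1
⇒ 4πI² = 315000/1147619
I = (-1)√(315000/1147619/(4π)) = -0.14779219

-0.147792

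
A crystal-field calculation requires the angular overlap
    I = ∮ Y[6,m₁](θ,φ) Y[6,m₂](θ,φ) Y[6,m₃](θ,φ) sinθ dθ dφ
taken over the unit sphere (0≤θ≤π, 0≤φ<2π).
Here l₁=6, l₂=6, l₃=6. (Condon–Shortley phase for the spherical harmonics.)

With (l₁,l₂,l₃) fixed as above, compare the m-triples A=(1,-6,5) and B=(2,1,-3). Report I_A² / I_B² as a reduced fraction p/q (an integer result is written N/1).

121/27

Same 6,6,6: normalisation and zero-m 3j drop out of the ratio.
A: Δ: 6! 6! 6! / 19! → 1/325909584; sum: t=0:+1/62208000 = 1/62208000; 3j²(6 6 6; 1 -6 5) = Δ·Π!·Σ² = 77/8398  (sign -1)
B: Δ: 6! 6! 6! / 19! → 1/325909584; sum: t=1:−1/3110400 t=2:+1/276480 t=3:−1/207360 t=4:+1/1244160 = -1/1382400; 3j²(6 6 6; 2 1 -3) = Δ·Π!·Σ² = 189/92378  (sign +1)
I_A²/I_B² = (77/8398)/(189/92378) = 121/27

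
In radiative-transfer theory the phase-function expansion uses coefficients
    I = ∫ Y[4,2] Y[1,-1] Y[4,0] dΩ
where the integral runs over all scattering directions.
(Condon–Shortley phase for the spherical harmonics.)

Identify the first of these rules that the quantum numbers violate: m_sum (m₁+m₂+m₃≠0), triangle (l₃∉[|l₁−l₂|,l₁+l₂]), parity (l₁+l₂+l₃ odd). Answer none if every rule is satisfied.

azimuthal sum: 2 − 1 + 0 = 1  ✗
3 ≤ 4 ≤ 5 (triangle on l)
L = 4 + 1 + 4 = 9 (odd)

m_sum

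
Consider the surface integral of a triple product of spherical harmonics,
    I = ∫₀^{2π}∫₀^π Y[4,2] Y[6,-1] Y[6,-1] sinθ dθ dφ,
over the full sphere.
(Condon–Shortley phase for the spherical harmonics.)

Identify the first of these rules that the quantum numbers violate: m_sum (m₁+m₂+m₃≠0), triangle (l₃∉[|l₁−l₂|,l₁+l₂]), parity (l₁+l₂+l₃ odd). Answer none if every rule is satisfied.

Σmᵢ = 0  ✓
l₃∈[|l₁−l₂|,l₁+l₂]=[2,10], have l₃=6  ✓
Σlᵢ = 16 ⇒ even  ✓

none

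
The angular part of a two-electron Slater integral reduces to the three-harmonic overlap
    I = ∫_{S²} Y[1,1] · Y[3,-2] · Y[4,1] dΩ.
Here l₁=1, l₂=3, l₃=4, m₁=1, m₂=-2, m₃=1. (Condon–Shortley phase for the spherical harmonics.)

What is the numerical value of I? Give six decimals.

-0.106622

Checks pass: Σm=0; 8 even; l₃=4∈[2,4].
(2·1+1)(2·3+1)(2·4+1) = 189
Δ: 0! 2! 6! / 9! → 1/252
sum: t=0:+1/36 = 1/36
3j²(1 3 4; 0 0 0) = Δ·Π!·Σ² = 4/63  (sign +1)
sum: t=0:+1/240 = 1/240
3j²(1 3 4; 1 -2 1) = Δ·Π!·Σ² = 1/84  (sign -1)
combine: 4πI² = 189·4/63·1/84 = 1/7
take √, sign -1: I = -0.10662181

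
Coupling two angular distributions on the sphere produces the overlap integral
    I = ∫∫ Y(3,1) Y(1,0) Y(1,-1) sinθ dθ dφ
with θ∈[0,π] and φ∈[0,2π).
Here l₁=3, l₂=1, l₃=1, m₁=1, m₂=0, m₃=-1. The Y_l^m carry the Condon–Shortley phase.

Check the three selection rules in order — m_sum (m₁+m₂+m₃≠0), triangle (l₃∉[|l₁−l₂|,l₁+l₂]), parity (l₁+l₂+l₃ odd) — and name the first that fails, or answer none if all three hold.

m₁+m₂+m₃ = 1 + 0 − 1 = 0  ✓
triangle: |3−1|=2 ≤ l₃=1 ≤ 3+1=4  ✗
parity: l₁+l₂+l₃ = 5 is odd

triangle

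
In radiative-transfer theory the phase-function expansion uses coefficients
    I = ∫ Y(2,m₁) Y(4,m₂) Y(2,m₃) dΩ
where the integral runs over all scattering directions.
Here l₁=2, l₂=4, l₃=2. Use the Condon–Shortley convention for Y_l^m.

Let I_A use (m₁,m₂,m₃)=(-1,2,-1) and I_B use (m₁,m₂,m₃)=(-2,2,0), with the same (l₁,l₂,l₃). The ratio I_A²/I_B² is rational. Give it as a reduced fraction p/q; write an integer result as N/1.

8/3

Same 2,4,2: normalisation and zero-m 3j drop out of the ratio.
A: Δ: 4! 0! 4! / 9! → 1/630; sum: t=3:−1/36 = -1/36; 3j²(2 4 2; -1 2 -1) = Δ·Π!·Σ² = 4/63  (sign +1)
B: Δ: 4! 0! 4! / 9! → 1/630; sum: t=4:+1/96 = 1/96; 3j²(2 4 2; -2 2 0) = Δ·Π!·Σ² = 1/42  (sign +1)
I_A²/I_B² = (4/63)/(1/42) = 8/3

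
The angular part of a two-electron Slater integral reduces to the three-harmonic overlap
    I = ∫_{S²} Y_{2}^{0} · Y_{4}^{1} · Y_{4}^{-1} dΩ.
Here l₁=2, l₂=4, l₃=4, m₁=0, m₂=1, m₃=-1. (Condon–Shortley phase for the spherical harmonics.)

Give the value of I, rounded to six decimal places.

-0.139264

m-sum 0 ✓  L=10 even ✓  2≤4≤6 ✓
Π(2lᵢ+1) = 5×9×9 = 405
triangle coeff Δ(2,4,4) = 1/13860
Σ_t [0,2]: t=0:+1/192 t=1:−1/36 t=2:+1/192 = -5/288
(3j)²=20/693 [(2 4 4; 0 0 0)], sign=-1
Σ_t [0,2]: t=0:+1/480 t=1:−1/48 t=2:+1/144 = -17/1440
(3j)²=289/13860 [(2 4 4; 0 1 -1)], sign=+1
⇒ 4πI² = 1445/5929
I = (-1)√(1445/5929/(4π)) = -0.13926381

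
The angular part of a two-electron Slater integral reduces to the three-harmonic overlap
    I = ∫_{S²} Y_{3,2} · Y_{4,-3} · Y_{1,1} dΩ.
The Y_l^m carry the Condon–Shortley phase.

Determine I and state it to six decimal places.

Rules hold: Σm=0, L=8 even, 1≤1≤7.
N = 7·9·3 = 189
Δ = 6!·0!·2!/9! = 1/252
Racah Σ t=3..3: t=3:−1/36 = -1/36
⇒ 3j(3 4 1; 0 0 0)² = 4/63, sgn +1
Racah Σ t=1..1: t=1:−1/240 = -1/240
⇒ 3j(3 4 1; 2 -3 1)² = 1/12, sgn -1
4πI² = N·(3j₀)²·(3jₘ)² = 1/1
I = -1·√(1/4π) = -0.28209479

-0.282095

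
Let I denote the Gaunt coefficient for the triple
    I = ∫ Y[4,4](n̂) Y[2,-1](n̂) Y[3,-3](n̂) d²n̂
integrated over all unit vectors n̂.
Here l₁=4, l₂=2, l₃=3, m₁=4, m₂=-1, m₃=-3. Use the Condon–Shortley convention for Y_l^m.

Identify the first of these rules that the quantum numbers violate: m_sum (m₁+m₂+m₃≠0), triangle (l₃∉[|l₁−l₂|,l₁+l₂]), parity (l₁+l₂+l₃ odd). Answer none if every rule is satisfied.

parity

Σmᵢ = 0  ✓
l₃∈[|l₁−l₂|,l₁+l₂]=[2,6], have l₃=3  ✓
Σlᵢ = 9 ⇒ odd  ✗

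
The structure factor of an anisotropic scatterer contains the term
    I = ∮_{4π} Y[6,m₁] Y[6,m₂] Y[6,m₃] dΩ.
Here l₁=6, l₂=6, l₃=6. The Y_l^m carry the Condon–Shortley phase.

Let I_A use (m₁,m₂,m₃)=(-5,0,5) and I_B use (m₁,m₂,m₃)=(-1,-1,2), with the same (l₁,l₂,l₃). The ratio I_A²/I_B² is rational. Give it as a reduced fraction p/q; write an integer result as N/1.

605/336

Same 6,6,6: normalisation and zero-m 3j drop out of the ratio.
A: Δ: 6! 6! 6! / 19! → 1/325909584; sum: t=5:−1/10368000 t=6:+1/62208000 = -1/12441600; 3j²(6 6 6; -5 0 5) = Δ·Π!·Σ² = 275/16796  (sign +1)
B: Δ: 6! 6! 6! / 19! → 1/325909584; sum: t=1:−1/4147200 t=2:+1/207360 t=3:−1/82944 t=4:+1/207360 t=5:−1/4147200 = -1/345600; 3j²(6 6 6; -1 -1 2) = Δ·Π!·Σ² = 420/46189  (sign -1)
I_A²/I_B² = (275/16796)/(420/46189) = 605/336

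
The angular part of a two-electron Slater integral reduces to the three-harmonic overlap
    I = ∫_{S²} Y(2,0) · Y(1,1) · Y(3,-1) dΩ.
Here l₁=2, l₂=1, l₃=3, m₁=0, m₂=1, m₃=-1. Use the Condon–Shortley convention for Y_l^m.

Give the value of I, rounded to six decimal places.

m-sum 0 ✓  L=6 even ✓  1≤3≤3 ✓
Π(2lᵢ+1) = 5×3×7 = 105
triangle coeff Δ(2,1,3) = 1/105
Σ_t [0,0]: t=0:+1/4 = 1/4
(3j)²=3/35 [(2 1 3; 0 0 0)], sign=-1
Σ_t [0,0]: t=0:+1/8 = 1/8
(3j)²=2/35 [(2 1 3; 0 1 -1)], sign=+1
⇒ 4πI² = 18/35
I = (-1)√(18/35/(4π)) = -0.20230066

-0.202301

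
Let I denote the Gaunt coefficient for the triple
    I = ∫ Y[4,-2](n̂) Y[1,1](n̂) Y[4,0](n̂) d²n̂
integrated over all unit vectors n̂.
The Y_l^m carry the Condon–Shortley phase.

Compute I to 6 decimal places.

0.000000

-2 + 1 + 0 = -1 ≠ 0: azimuthal integral kills it; I = 0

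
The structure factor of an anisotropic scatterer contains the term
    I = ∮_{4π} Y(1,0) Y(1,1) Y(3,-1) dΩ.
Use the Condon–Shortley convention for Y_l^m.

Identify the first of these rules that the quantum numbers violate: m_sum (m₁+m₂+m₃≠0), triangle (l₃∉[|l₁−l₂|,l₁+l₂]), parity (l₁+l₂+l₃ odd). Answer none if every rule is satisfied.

azimuthal sum: 0 + 1 − 1 = 0  ✓
0 ≤ 3 ≤ 2 (triangle on l)  ✗
L = 1 + 1 + 3 = 5 (odd)

triangle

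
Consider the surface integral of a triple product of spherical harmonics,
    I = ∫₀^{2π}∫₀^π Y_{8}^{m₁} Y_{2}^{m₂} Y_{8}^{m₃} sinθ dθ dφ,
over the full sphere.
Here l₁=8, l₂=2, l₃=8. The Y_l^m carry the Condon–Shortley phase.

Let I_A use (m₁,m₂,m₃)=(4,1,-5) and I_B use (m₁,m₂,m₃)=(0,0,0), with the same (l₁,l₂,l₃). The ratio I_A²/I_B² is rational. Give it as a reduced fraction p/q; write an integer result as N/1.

Same 8,2,8: normalisation and zero-m 3j drop out of the ratio.
A: Δ: 2! 14! 2! / 19! → 1/348840; sum: t=1:−1/479001600 t=2:+1/1916006400 = -1/638668800; 3j²(8 2 8; 4 1 -5) = Δ·Π!·Σ² = 117/6460  (sign +1)
B: Δ: 2! 14! 2! / 19! → 1/348840; sum: t=0:+1/116121600 t=1:−1/25401600 t=2:+1/116121600 = -1/45158400; 3j²(8 2 8; 0 0 0) = Δ·Π!·Σ² = 24/1615  (sign -1)
I_A²/I_B² = (117/6460)/(24/1615) = 39/32

39/32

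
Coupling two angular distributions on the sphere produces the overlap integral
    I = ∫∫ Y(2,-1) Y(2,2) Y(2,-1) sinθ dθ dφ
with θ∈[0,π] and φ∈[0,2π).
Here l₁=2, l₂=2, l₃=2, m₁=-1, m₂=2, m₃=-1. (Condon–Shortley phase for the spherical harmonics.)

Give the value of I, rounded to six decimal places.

Rules hold: Σm=0, L=6 even, 0≤2≤4.
N = 5·5·5 = 125
Δ = 2!·2!·2!/7! = 1/630
Racah Σ t=0..2: t=0:+1/8 t=1:−1/1 t=2:+1/8 = -3/4
⇒ 3j(2 2 2; 0 0 0)² = 2/35, sgn -1
Racah Σ t=2..2: t=2:+1/4 = 1/4
⇒ 3j(2 2 2; -1 2 -1)² = 3/35, sgn -1
4πI² = N·(3j₀)²·(3jₘ)² = 30/49
I = +1·√(0.612245/4π) = 0.22072812

0.220728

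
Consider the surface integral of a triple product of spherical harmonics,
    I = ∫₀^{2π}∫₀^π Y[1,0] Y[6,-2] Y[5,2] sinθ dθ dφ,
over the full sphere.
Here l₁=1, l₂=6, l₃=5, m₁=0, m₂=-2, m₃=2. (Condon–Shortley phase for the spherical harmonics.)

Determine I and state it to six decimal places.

0.231133

Checks pass: Σm=0; 12 even; l₃=5∈[5,7].
(2·1+1)(2·6+1)(2·5+1) = 429
Δ: 2! 0! 10! / 13! → 1/858
sum: t=1:−1/14400 = -1/14400
3j²(1 6 5; 0 0 0) = Δ·Π!·Σ² = 6/143  (sign +1)
sum: t=1:−1/30240 = -1/30240
3j²(1 6 5; 0 -2 2) = Δ·Π!·Σ² = 16/429  (sign +1)
combine: 4πI² = 429·6/143·16/429 = 96/143
take √, sign +1: I = 0.23113338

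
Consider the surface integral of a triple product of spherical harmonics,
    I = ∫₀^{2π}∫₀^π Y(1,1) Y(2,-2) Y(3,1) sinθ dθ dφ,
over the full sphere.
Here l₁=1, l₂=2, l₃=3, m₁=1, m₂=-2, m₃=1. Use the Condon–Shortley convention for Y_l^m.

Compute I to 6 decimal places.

-0.082589

Rules hold: Σm=0, L=6 even, 1≤3≤3.
N = 3·5·7 = 105
Δ = 0!·2!·4!/7! = 1/105
Racah Σ t=0..0: t=0:+1/4 = 1/4
⇒ 3j(1 2 3; 0 0 0)² = 3/35, sgn -1
Racah Σ t=0..0: t=0:+1/48 = 1/48
⇒ 3j(1 2 3; 1 -2 1)² = 1/105, sgn +1
4πI² = N·(3j₀)²·(3jₘ)² = 3/35
I = -1·√(0.0857143/4π) = -0.08258890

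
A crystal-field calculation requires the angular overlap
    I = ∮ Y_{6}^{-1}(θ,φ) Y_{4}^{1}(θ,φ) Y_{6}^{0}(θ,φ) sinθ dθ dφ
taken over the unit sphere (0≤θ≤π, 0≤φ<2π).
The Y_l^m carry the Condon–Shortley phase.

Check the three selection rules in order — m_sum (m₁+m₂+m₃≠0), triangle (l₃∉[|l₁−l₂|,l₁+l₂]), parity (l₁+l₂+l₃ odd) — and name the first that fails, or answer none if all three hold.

none

azimuthal sum: -1 + 1 + 0 = 0  ✓
2 ≤ 6 ≤ 10 (triangle on l)  ✓
L = 6 + 4 + 6 = 16 (even)  ✓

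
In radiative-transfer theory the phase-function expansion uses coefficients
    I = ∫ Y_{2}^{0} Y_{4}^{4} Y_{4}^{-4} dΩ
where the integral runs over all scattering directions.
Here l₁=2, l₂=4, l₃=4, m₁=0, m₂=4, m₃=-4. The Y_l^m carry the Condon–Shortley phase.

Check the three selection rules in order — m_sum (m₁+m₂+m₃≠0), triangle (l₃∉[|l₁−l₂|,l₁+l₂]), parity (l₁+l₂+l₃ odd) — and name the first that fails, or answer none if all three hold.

none

Σmᵢ = 0  ✓
l₃∈[|l₁−l₂|,l₁+l₂]=[2,6], have l₃=4  ✓
Σlᵢ = 10 ⇒ even  ✓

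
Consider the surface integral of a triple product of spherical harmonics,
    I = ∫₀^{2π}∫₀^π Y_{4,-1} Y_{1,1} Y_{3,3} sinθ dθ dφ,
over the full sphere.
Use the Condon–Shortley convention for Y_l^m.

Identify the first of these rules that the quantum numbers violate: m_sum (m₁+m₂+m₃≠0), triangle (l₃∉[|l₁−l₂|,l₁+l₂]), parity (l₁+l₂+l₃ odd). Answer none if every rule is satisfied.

m_sum

azimuthal sum: -1 + 1 + 3 = 3  ✗
3 ≤ 3 ≤ 5 (triangle on l)
L = 4 + 1 + 3 = 8 (even)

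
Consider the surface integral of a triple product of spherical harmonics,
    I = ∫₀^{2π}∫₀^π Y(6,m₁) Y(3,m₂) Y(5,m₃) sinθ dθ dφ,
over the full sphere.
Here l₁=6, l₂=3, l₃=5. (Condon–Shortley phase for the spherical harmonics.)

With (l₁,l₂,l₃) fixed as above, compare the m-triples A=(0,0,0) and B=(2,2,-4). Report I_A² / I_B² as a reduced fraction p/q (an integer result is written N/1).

Same 6,3,5: normalisation and zero-m 3j drop out of the ratio.
A: Δ: 4! 8! 2! / 15! → 1/675675; sum: t=1:−1/8640 t=2:+1/2304 t=3:−1/8640 = 7/34560; 3j²(6 3 5; 0 0 0) = Δ·Π!·Σ² = 7/429  (sign -1)
B: Δ: 4! 8! 2! / 15! → 1/675675; sum: t=3:−1/60480 t=4:+1/967680 = -1/64512; 3j²(6 3 5; 2 2 -4) = Δ·Π!·Σ² = 15/1001  (sign +1)
I_A²/I_B² = (7/429)/(15/1001) = 49/45

49/45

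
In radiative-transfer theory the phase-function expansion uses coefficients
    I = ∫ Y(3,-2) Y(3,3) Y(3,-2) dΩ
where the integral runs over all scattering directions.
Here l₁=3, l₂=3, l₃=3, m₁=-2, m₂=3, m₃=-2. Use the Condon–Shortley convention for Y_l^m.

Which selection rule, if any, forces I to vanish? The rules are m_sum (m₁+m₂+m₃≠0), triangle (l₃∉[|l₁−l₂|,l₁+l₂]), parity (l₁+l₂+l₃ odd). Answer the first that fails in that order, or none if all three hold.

m₁+m₂+m₃ = -2 + 3 − 2 = -1  ✗
triangle: |3−3|=0 ≤ l₃=3 ≤ 3+3=6
parity: l₁+l₂+l₃ = 9 is odd

m_sum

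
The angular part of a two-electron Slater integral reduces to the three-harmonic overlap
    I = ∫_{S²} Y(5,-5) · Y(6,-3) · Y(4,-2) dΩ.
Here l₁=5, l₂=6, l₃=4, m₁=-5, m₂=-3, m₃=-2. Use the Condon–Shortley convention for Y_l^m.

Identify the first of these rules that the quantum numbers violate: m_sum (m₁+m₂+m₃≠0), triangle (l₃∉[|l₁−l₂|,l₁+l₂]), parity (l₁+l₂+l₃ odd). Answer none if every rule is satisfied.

m_sum

m₁+m₂+m₃ = -5 − 3 − 2 = -10  ✗
triangle: |5−6|=1 ≤ l₃=4 ≤ 5+6=11
parity: l₁+l₂+l₃ = 15 is odd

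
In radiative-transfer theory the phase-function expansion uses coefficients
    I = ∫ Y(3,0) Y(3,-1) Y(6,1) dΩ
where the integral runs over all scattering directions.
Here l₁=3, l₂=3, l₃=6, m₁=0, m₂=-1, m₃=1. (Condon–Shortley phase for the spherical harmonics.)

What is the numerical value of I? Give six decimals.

Checks pass: Σm=0; 12 even; l₃=6∈[0,6].
(2·3+1)(2·3+1)(2·6+1) = 637
Δ: 0! 6! 6! / 13! → 1/12012
sum: t=0:+1/1296 = 1/1296
3j²(3 3 6; 0 0 0) = Δ·Π!·Σ² = 100/3003  (sign +1)
sum: t=0:+1/1728 = 1/1728
3j²(3 3 6; 0 -1 1) = Δ·Π!·Σ² = 25/858  (sign -1)
combine: 4πI² = 637·100/3003·25/858 = 8750/14157
take √, sign -1: I = -0.22177545

-0.221775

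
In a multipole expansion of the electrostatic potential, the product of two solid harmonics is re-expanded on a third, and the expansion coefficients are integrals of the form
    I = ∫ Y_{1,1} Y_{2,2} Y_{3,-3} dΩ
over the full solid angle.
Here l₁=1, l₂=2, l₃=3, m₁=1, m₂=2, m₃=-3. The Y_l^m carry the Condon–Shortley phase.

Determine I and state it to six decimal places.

m-sum 0 ✓  L=6 even ✓  1≤3≤3 ✓
Π(2lᵢ+1) = 3×5×7 = 105
triangle coeff Δ(1,2,3) = 1/105
Σ_t [0,0]: t=0:+1/4 = 1/4
(3j)²=3/35 [(1 2 3; 0 0 0)], sign=-1
Σ_t [0,0]: t=0:+1/48 = 1/48
(3j)²=1/7 [(1 2 3; 1 2 -3)], sign=+1
⇒ 4πI² = 9/7
I = (-1)√(9/7/(4π)) = -0.31986543

-0.319865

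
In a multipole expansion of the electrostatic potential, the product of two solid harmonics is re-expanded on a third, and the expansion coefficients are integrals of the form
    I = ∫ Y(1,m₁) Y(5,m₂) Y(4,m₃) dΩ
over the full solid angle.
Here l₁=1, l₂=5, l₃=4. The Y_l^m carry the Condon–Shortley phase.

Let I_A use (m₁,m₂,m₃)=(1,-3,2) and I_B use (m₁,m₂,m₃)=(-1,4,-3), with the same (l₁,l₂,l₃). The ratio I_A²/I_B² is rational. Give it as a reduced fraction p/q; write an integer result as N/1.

7/9

Shared (l₁,l₂,l₃)=(1,5,4): N and (l;000)² cancel in I_A²/I_B².
A: Δ = 2!·0!·8!/11! = 1/495; Racah Σ t=0..0: t=0:+1/2880 = 1/2880; ⇒ 3j(1 5 4; 1 -3 2)² = 28/495, sgn +1
B: Δ = 2!·0!·8!/11! = 1/495; Racah Σ t=2..2: t=2:+1/10080 = 1/10080; ⇒ 3j(1 5 4; -1 4 -3)² = 4/55, sgn -1
I_A²/I_B² = (28/495)/(4/55) = 7/9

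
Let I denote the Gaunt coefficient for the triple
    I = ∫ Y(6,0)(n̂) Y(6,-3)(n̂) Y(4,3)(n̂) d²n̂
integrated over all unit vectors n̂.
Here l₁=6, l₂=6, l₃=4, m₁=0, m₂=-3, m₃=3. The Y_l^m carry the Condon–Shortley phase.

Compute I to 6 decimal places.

0.109740

Checks pass: Σm=0; 16 even; l₃=4∈[0,12].
(2·6+1)(2·6+1)(2·4+1) = 1521
Δ: 8! 4! 4! / 17! → 1/15315300
sum: t=2:+1/829440 t=3:−1/25920 t=4:+1/9216 t=5:−1/25920 t=6:+1/829440 = 7/207360
3j²(6 6 4; 0 0 0) = Δ·Π!·Σ² = 28/2431  (sign +1)
sum: t=2:+1/207360 t=3:−1/103680 = -1/207360
3j²(6 6 4; 0 -3 3) = Δ·Π!·Σ² = 21/2431  (sign +1)
combine: 4πI² = 1521·28/2431·21/2431 = 5292/34969
take √, sign +1: I = 0.10973960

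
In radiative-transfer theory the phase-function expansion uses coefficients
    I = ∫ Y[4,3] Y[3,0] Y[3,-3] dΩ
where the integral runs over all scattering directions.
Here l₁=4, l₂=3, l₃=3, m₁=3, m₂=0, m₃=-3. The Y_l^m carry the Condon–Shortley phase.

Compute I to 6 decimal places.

0.203551

Rules hold: Σm=0, L=10 even, 1≤3≤7.
N = 9·7·7 = 441
Δ = 4!·4!·2!/11! = 1/34650
Racah Σ t=1..3: t=1:−1/72 t=2:+1/16 t=3:−1/72 = 5/144
⇒ 3j(4 3 3; 0 0 0)² = 2/77, sgn -1
Racah Σ t=1..1: t=1:−1/288 = -1/288
⇒ 3j(4 3 3; 3 0 -3)² = 1/22, sgn -1
4πI² = N·(3j₀)²·(3jₘ)² = 63/121
I = +1·√(0.520661/4π) = 0.20355073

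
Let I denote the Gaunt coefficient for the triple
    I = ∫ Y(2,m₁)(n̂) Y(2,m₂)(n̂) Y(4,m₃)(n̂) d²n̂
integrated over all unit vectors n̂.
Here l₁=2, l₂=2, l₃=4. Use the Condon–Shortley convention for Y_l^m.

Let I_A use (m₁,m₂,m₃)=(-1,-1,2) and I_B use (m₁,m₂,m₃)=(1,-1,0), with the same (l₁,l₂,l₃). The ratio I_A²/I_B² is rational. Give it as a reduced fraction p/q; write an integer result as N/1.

Same 2,2,4: normalisation and zero-m 3j drop out of the ratio.
A: Δ: 0! 4! 4! / 9! → 1/630; sum: t=0:+1/36 = 1/36; 3j²(2 2 4; -1 -1 2) = Δ·Π!·Σ² = 4/63  (sign +1)
B: Δ: 0! 4! 4! / 9! → 1/630; sum: t=0:+1/36 = 1/36; 3j²(2 2 4; 1 -1 0) = Δ·Π!·Σ² = 8/315  (sign +1)
I_A²/I_B² = (4/63)/(8/315) = 5/2

5/2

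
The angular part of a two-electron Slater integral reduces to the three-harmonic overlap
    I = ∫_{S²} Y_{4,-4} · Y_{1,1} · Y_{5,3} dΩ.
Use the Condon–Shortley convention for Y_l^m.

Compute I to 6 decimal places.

-0.049106

Rules hold: Σm=0, L=10 even, 3≤5≤5.
N = 9·3·11 = 297
Δ = 0!·8!·2!/11! = 1/495
Racah Σ t=0..0: t=0:+1/576 = 1/576
⇒ 3j(4 1 5; 0 0 0)² = 5/99, sgn -1
Racah Σ t=0..0: t=0:+1/80640 = 1/80640
⇒ 3j(4 1 5; -4 1 3)² = 1/495, sgn +1
4πI² = N·(3j₀)²·(3jₘ)² = 1/33
I = -1·√(0.030303/4π) = -0.04910640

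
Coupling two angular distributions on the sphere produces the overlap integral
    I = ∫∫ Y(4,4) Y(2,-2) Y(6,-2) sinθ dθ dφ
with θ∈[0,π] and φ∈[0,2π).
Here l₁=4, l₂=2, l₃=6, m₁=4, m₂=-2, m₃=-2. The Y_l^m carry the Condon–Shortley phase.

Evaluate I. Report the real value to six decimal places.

0.015904

m-sum 0 ✓  L=12 even ✓  2≤6≤6 ✓
Π(2lᵢ+1) = 9×5×13 = 585
triangle coeff Δ(4,2,6) = 1/6435
Σ_t [0,0]: t=0:+1/2304 = 1/2304
(3j)²=5/143 [(4 2 6; 0 0 0)], sign=+1
Σ_t [0,0]: t=0:+1/967680 = 1/967680
(3j)²=1/6435 [(4 2 6; 4 -2 -2)], sign=+1
⇒ 4πI² = 5/1573
I = (+1)√(5/1573/(4π)) = 0.01590434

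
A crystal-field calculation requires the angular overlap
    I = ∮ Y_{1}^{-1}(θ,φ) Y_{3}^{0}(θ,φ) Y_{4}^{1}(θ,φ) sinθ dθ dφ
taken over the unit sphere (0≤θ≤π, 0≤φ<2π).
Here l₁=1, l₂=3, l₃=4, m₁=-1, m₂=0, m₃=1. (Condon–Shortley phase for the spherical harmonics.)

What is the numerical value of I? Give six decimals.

Checks pass: Σm=0; 8 even; l₃=4∈[2,4].
(2·1+1)(2·3+1)(2·4+1) = 189
Δ: 0! 2! 6! / 9! → 1/252
sum: t=0:+1/36 = 1/36
3j²(1 3 4; 0 0 0) = Δ·Π!·Σ² = 4/63  (sign +1)
sum: t=0:+1/72 = 1/72
3j²(1 3 4; -1 0 1) = Δ·Π!·Σ² = 5/126  (sign -1)
combine: 4πI² = 189·4/63·5/126 = 10/21
take √, sign -1: I = -0.19466390

-0.194664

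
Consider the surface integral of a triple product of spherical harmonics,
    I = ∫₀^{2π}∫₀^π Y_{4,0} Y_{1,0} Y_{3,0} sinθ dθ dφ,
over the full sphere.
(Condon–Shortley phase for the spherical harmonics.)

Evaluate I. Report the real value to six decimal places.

Rules hold: Σm=0, L=8 even, 3≤3≤5.
N = 9·3·7 = 189
Δ = 2!·6!·0!/9! = 1/252
Racah Σ t=1..1: t=1:−1/36 = -1/36
⇒ 3j(4 1 3; 0 0 0)² = 4/63, sgn +1
(m-triple is (0,0,0) — same symbol as above.)
4πI² = N·(3j₀)²·(3jₘ)² = 16/21
I = +1·√(0.761905/4π) = 0.24623252

0.246233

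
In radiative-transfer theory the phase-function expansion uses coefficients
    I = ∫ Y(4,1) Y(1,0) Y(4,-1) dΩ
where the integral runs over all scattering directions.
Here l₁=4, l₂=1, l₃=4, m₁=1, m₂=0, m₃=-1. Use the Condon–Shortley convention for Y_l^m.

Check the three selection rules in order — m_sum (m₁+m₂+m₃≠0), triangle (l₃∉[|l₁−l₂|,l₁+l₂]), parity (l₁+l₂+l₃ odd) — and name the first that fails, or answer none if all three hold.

parity

m₁+m₂+m₃ = 1 + 0 − 1 = 0  ✓
triangle: |4−1|=3 ≤ l₃=4 ≤ 4+1=5  ✓
parity: l₁+l₂+l₃ = 9 is odd  ✗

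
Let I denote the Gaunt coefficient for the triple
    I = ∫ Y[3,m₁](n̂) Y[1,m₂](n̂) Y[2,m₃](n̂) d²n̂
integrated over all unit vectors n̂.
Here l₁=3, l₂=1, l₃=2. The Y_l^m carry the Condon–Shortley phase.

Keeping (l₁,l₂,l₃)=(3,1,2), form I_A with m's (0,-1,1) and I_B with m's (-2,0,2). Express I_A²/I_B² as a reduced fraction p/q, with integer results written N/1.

l's match ⇒ only the (l;m) 3-j factors differ between A and B.
A: triangle coeff Δ(3,1,2) = 1/105; Σ_t [0,0]: t=0:+1/12 = 1/12; (3j)²=1/35 [(3 1 2; 0 -1 1)], sign=-1
B: triangle coeff Δ(3,1,2) = 1/105; Σ_t [1,1]: t=1:−1/24 = -1/24; (3j)²=1/21 [(3 1 2; -2 0 2)], sign=-1
I_A²/I_B² = (1/35)/(1/21) = 3/5

3/5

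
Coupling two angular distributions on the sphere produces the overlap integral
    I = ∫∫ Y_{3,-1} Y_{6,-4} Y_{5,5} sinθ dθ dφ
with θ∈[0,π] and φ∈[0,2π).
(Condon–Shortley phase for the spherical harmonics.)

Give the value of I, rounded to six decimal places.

-0.152880

Rules hold: Σm=0, L=14 even, 3≤5≤9.
N = 7·13·11 = 1001
Δ = 4!·2!·8!/15! = 1/675675
Racah Σ t=1..3: t=1:−1/8640 t=2:+1/2304 t=3:−1/8640 = 7/34560
⇒ 3j(3 6 5; 0 0 0)² = 7/429, sgn -1
Racah Σ t=2..2: t=2:+1/322560 = 1/322560
⇒ 3j(3 6 5; -1 -4 5)² = 18/1001, sgn +1
4πI² = N·(3j₀)²·(3jₘ)² = 42/143
I = -1·√(0.293706/4π) = -0.15288036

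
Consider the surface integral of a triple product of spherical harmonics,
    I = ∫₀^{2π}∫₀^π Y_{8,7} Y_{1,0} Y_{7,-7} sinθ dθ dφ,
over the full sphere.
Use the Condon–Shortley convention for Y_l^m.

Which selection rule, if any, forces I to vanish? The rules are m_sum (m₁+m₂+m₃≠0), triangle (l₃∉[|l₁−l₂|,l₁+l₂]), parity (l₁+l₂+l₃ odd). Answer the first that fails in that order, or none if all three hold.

m₁+m₂+m₃ = 7 + 0 − 7 = 0  ✓
triangle: |8−1|=7 ≤ l₃=7 ≤ 8+1=9  ✓
parity: l₁+l₂+l₃ = 16 is even  ✓

none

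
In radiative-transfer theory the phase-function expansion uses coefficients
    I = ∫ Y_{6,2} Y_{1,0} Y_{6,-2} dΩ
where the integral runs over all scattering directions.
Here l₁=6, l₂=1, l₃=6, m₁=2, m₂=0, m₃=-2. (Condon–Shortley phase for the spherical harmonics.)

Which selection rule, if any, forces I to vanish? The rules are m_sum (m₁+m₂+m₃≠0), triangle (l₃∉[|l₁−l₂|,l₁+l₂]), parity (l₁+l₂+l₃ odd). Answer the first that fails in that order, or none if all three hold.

m₁+m₂+m₃ = 2 + 0 − 2 = 0  ✓
triangle: |6−1|=5 ≤ l₃=6 ≤ 6+1=7  ✓
parity: l₁+l₂+l₃ = 13 is odd  ✗

parity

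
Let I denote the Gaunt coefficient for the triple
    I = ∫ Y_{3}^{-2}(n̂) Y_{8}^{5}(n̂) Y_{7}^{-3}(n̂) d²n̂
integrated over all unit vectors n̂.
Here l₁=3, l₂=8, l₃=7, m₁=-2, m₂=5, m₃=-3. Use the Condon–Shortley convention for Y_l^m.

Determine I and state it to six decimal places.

Rules hold: Σm=0, L=18 even, 5≤7≤11.
N = 7·17·15 = 1785
Δ = 4!·2!·12!/19! = 1/5290740
Racah Σ t=1..3: t=1:−1/7257600 t=2:+1/2073600 t=3:−1/7257600 = 1/4838400
⇒ 3j(3 8 7; 0 0 0)² = 252/20995, sgn -1
Racah Σ t=3..4: t=3:−1/87091200 t=4:+1/52254720 = 1/130636800
⇒ 3j(3 8 7; -2 5 -3)² = 88/20349, sgn +1
4πI² = N·(3j₀)²·(3jₘ)² = 7392/79781
I = -1·√(0.0926536/4π) = -0.08586700

-0.085867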